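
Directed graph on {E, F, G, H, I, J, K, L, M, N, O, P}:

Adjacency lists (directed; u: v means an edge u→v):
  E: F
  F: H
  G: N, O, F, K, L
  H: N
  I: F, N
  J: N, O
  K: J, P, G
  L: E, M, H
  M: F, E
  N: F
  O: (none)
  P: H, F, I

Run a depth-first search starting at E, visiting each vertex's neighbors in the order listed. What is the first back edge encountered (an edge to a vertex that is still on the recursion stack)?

DFS from E (visiting each vertex's neighbors in the order listed); mark gray on enter, black on exit:
E gray
  F gray
    H gray
      N gray
        N→F: F is gray → back edge
First back edge: N → F.

N→F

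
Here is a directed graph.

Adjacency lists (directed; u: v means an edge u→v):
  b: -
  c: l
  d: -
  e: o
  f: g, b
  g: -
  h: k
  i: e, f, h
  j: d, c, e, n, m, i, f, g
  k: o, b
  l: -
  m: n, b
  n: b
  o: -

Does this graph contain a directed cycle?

No

DFS with white/gray/black marking, starting from j:
j gray
  d gray
  d black
  c gray
    l gray
    l black
  c black
  e gray
    o gray
    o black
  e black
  n gray
    b gray
    b black
  n black
  m gray
    m→n: n black — skip
    m→b: b black — skip
  m black
  i gray
    i→e: e black — skip
    f gray
      g gray
      g black
      f→b: b black — skip
    f black
    h gray
      k gray
        k→o: o black — skip
        k→b: b black — skip
      k black
    h black
  i black
  j→f: f black — skip
  j→g: g black — skip
j black
Every edge goes to a white or black vertex — no back edge, so the graph is acyclic.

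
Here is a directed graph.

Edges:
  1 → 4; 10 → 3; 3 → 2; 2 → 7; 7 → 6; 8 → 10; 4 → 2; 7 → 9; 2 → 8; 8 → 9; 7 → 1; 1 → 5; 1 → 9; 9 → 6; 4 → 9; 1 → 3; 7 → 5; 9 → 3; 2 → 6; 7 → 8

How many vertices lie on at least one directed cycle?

A vertex is on a directed cycle iff it belongs to a strongly connected component of size ≥ 2 (or has a self-loop).
The vertices on cycles are {1, 2, 3, 4, 7, 8, 9, 10} — 8 in total.

8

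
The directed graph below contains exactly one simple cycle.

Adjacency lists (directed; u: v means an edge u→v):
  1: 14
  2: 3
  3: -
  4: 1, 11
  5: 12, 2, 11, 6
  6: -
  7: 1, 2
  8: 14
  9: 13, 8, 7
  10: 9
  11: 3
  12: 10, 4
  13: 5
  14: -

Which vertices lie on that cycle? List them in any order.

5, 9, 10, 12, 13

DFS with gray/black marking from 9:
9 gray
  13 gray
    5 gray
      12 gray
        10 gray
          10→9: 9 is gray → back edge
Back edge closes the cycle 9 → 13 → 5 → 12 → 10 → 9; its vertices are {5, 9, 10, 12, 13}.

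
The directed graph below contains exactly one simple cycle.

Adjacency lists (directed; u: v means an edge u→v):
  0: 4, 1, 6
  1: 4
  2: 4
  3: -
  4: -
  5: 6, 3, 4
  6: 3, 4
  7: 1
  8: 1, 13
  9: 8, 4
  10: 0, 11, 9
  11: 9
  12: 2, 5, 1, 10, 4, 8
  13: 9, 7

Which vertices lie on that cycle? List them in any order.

8, 9, 13

DFS with gray/black marking from 9:
9 gray
  8 gray
    1 gray
      4 gray
      4 black
    1 black
    13 gray
      13→9: 9 is gray → back edge
Back edge closes the cycle 9 → 8 → 13 → 9; its vertices are {8, 9, 13}.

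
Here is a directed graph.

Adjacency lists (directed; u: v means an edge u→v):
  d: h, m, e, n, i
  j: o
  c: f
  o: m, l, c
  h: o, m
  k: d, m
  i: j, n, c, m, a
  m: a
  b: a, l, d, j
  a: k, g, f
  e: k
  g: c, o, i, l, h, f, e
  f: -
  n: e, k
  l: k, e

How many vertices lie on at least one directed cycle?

12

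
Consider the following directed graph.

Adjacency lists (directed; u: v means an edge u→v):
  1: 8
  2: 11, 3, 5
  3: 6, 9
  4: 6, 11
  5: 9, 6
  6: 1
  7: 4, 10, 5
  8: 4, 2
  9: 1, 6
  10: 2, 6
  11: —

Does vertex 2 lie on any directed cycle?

Yes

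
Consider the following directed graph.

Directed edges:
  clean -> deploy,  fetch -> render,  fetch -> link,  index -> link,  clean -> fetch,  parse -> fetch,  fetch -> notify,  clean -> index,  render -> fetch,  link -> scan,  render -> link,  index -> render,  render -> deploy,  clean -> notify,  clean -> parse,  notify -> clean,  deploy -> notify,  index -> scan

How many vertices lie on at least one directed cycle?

7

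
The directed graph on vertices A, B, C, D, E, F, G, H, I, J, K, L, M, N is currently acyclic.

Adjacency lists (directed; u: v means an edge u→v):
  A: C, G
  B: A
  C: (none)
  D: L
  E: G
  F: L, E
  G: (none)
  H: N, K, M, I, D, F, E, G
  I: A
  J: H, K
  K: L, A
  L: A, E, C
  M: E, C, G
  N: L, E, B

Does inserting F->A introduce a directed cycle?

No

Adding F→A creates a cycle iff A can already reach F.
Explore from A: no path reaches F. The graph stays acyclic.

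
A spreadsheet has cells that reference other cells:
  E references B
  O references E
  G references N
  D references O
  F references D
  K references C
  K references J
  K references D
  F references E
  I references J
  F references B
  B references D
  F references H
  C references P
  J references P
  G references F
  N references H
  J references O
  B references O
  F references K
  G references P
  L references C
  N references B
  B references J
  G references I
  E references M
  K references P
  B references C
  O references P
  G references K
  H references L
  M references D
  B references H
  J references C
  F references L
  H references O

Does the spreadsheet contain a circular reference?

Yes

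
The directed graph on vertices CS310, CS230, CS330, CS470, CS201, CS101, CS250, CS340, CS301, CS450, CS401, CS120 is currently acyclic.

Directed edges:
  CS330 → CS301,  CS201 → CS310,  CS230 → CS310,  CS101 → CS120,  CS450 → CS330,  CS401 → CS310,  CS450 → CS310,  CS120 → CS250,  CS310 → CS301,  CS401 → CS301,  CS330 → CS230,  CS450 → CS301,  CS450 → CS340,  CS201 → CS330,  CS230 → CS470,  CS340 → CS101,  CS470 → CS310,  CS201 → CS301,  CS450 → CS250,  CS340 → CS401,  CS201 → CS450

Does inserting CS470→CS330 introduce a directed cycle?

Yes

Adding CS470→CS330 creates a cycle iff CS330 can already reach CS470.
Path from CS330: CS330 → CS230 → CS470.
So CS330 → … → CS470 → CS330 is a cycle.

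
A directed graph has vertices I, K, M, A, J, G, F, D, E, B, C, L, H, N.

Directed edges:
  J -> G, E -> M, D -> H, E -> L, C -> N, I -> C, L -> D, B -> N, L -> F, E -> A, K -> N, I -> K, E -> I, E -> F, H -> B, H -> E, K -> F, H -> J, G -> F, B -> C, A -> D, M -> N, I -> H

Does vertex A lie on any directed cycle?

A is on a cycle iff A can reach itself via ≥1 edge.
A → D → H → E → A — yes.

Yes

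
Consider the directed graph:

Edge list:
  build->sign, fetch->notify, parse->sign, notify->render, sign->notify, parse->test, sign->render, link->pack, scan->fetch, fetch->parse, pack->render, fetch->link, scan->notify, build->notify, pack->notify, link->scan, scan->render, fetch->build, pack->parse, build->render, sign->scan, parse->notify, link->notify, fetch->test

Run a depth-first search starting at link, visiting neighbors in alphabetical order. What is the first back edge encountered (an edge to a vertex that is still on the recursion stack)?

DFS from link (visiting neighbors in alphabetical order); mark gray on enter, black on exit:
link gray
  notify gray
    render gray
    render black
  notify black
  pack gray
    pack→notify: notify black — skip
    parse gray
      parse→notify: notify black — skip
      sign gray
        sign→notify: notify black — skip
        sign→render: render black — skip
        scan gray
          fetch gray
            build gray
              build→notify: notify black — skip
              build→render: render black — skip
              build→sign: sign is gray → back edge
First back edge: build → sign.

build->sign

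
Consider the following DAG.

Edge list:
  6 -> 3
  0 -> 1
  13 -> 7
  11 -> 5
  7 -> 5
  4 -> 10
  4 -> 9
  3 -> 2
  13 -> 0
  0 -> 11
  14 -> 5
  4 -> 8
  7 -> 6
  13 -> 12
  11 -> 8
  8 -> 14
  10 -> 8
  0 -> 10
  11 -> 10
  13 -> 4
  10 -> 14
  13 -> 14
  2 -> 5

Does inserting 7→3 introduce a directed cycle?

No

Adding 7→3 creates a cycle iff 3 can already reach 7.
Explore from 3: no path reaches 7. The graph stays acyclic.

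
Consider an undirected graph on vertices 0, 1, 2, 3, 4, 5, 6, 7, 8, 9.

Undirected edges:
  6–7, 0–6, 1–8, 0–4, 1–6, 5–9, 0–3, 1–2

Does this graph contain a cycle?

DFS, tracking each vertex's parent; an edge to a visited non-parent vertex closes a cycle.
Start from 1:
visit 1 (parent –)
  visit 6 (parent 1)
    visit 7 (parent 6)
      7–6: parent, skip
    visit 0 (parent 6)
      visit 3 (parent 0)
        3–0: parent, skip
      visit 4 (parent 0)
        4–0: parent, skip
      0–6: parent, skip
    6–1: parent, skip
  visit 2 (parent 1)
    2–1: parent, skip
  visit 8 (parent 1)
    8–1: parent, skip
visit 5 (parent –)
  visit 9 (parent 5)
    9–5: parent, skip
No non-parent visited neighbor found — the graph is a forest.

No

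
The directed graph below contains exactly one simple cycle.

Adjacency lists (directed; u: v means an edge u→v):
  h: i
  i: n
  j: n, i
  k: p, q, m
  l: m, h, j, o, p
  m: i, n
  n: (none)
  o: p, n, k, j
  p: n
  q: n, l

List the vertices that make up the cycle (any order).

k, l, o, q

DFS with gray/black marking from l:
l gray
  m gray
    i gray
      n gray
      n black
    i black
    m→n: n black — skip
  m black
  h gray
    h→i: i black — skip
  h black
  j gray
    j→n: n black — skip
    j→i: i black — skip
  j black
  o gray
    p gray
      p→n: n black — skip
    p black
    o→n: n black — skip
    k gray
      k→p: p black — skip
      q gray
        q→n: n black — skip
        q→l: l is gray → back edge
Back edge closes the cycle l → o → k → q → l; its vertices are {k, l, o, q}.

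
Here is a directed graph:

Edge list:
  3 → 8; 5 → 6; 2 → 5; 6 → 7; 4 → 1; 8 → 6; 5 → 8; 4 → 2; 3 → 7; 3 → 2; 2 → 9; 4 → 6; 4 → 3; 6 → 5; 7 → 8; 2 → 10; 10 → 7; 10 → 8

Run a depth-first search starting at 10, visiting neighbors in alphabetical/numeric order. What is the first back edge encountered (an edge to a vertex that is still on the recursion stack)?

5→6

DFS from 10 (visiting neighbors in alphabetical/numeric order); mark gray on enter, black on exit:
10 gray
  7 gray
    8 gray
      6 gray
        5 gray
          5→6: 6 is gray → back edge
First back edge: 5 → 6.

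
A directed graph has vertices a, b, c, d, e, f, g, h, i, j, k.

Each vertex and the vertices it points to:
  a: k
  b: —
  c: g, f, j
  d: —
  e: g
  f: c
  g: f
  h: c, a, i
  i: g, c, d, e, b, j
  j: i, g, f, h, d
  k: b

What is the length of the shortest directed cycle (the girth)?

For each vertex v, BFS finds the shortest path from v back to v.
The shortest such closed walk is j → i → j, length 2.

2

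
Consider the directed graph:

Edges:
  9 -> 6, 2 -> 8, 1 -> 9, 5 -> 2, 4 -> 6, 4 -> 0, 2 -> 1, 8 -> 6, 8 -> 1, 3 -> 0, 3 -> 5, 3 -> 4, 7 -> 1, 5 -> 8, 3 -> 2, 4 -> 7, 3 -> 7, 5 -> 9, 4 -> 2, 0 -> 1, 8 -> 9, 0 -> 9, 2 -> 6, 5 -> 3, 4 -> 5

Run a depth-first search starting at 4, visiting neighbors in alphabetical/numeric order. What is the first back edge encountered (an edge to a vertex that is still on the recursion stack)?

DFS from 4 (visiting neighbors in alphabetical/numeric order); mark gray on enter, black on exit:
4 gray
  0 gray
    1 gray
      9 gray
        6 gray
        6 black
      9 black
    1 black
    0→9: 9 black — skip
  0 black
  2 gray
    2→1: 1 black — skip
    2→6: 6 black — skip
    8 gray
      8→1: 1 black — skip
      8→6: 6 black — skip
      8→9: 9 black — skip
    8 black
  2 black
  5 gray
    5→2: 2 black — skip
    3 gray
      3→0: 0 black — skip
      3→2: 2 black — skip
      3→4: 4 is gray → back edge
First back edge: 3 → 4.

3->4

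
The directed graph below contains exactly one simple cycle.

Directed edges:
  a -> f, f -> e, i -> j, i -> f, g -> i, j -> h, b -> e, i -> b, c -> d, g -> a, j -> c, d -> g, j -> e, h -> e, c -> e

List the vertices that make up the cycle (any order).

DFS with gray/black marking from d:
d gray
  g gray
    a gray
      f gray
        e gray
        e black
      f black
    a black
    i gray
      b gray
        b→e: e black — skip
      b black
      i→f: f black — skip
      j gray
        j→e: e black — skip
        c gray
          c→e: e black — skip
          c→d: d is gray → back edge
Back edge closes the cycle d → g → i → j → c → d; its vertices are {c, d, g, i, j}.

c, d, g, i, j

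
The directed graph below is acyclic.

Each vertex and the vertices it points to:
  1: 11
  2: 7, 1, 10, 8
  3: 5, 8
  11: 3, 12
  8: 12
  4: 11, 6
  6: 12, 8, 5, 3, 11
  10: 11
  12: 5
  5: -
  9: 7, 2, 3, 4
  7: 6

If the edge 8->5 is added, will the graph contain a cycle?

Adding 8→5 creates a cycle iff 5 can already reach 8.
Explore from 5: no path reaches 8. The graph stays acyclic.

No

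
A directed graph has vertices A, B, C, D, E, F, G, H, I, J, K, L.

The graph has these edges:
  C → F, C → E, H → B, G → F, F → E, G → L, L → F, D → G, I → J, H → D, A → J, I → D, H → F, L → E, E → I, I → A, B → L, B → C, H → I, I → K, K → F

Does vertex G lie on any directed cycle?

Yes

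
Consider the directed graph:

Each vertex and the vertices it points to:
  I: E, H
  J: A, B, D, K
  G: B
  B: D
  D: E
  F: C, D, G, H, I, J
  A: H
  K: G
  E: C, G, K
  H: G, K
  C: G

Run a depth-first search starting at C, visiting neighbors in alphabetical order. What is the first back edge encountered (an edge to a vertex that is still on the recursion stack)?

E->C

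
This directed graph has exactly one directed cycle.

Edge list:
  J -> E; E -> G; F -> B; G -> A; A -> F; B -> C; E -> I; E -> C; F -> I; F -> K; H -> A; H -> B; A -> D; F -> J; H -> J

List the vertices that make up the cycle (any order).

A, E, F, G, J

DFS with gray/black marking from A:
A gray
  F gray
    J gray
      E gray
        I gray
        I black
        G gray
          G→A: A is gray → back edge
Back edge closes the cycle A → F → J → E → G → A; its vertices are {A, E, F, G, J}.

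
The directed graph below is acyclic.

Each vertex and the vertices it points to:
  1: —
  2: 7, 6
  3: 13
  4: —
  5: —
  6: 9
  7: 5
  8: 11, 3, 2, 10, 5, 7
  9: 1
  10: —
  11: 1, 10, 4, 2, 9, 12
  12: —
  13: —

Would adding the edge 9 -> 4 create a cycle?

Adding 9→4 creates a cycle iff 4 can already reach 9.
Explore from 4: no path reaches 9. The graph stays acyclic.

No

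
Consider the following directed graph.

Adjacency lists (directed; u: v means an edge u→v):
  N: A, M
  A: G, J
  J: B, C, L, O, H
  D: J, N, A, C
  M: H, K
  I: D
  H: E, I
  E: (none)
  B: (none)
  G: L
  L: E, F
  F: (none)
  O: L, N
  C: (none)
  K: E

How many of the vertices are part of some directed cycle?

A vertex is on a directed cycle iff it belongs to a strongly connected component of size ≥ 2 (or has a self-loop).
The vertices on cycles are {A, D, H, I, J, M, N, O} — 8 in total.

8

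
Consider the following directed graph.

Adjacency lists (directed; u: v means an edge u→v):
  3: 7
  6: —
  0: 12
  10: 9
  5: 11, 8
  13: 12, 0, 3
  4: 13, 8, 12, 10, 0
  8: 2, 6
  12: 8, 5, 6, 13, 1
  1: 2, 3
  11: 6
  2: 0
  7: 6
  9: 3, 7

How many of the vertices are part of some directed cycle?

7

A vertex is on a directed cycle iff it belongs to a strongly connected component of size ≥ 2 (or has a self-loop).
The vertices on cycles are {0, 1, 2, 5, 8, 12, 13} — 7 in total.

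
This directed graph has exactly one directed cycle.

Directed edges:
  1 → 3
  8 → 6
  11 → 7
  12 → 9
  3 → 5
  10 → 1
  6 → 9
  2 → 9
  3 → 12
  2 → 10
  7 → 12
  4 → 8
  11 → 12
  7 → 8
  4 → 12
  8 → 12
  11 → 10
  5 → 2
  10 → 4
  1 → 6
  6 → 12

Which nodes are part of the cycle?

DFS with gray/black marking from 10:
10 gray
  1 gray
    6 gray
      12 gray
        9 gray
        9 black
      12 black
      6→9: 9 black — skip
    6 black
    3 gray
      5 gray
        2 gray
          2→9: 9 black — skip
          2→10: 10 is gray → back edge
Back edge closes the cycle 10 → 1 → 3 → 5 → 2 → 10; its vertices are {1, 2, 3, 5, 10}.

1, 2, 3, 5, 10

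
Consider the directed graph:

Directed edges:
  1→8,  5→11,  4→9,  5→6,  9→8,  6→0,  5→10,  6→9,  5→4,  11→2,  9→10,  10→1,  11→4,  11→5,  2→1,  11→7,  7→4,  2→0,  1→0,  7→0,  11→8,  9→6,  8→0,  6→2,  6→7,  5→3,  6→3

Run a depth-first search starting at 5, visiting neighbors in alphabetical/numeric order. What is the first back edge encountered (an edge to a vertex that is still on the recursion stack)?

DFS from 5 (visiting neighbors in alphabetical/numeric order); mark gray on enter, black on exit:
5 gray
  3 gray
  3 black
  4 gray
    9 gray
      6 gray
        0 gray
        0 black
        2 gray
          2→0: 0 black — skip
          1 gray
            1→0: 0 black — skip
            8 gray
              8→0: 0 black — skip
            8 black
          1 black
        2 black
        6→3: 3 black — skip
        7 gray
          7→0: 0 black — skip
          7→4: 4 is gray → back edge
First back edge: 7 → 4.

7→4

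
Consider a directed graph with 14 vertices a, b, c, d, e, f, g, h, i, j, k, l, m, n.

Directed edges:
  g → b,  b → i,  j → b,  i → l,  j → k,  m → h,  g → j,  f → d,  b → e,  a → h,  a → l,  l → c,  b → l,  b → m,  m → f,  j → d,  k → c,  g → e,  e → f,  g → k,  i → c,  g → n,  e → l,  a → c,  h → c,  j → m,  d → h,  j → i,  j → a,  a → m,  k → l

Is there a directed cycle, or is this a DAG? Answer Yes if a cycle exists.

DFS with white/gray/black marking, starting from d:
d gray
  h gray
    c gray
    c black
  h black
d black
a gray
  m gray
    f gray
      f→d: d black — skip
    f black
    m→h: h black — skip
  m black
  l gray
    l→c: c black — skip
  l black
  a→h: h black — skip
  a→c: c black — skip
a black
b gray
  b→l: l black — skip
  b→m: m black — skip
  i gray
    i→l: l black — skip
    i→c: c black — skip
  i black
  e gray
    e→l: l black — skip
    e→f: f black — skip
  e black
b black
g gray
  g→b: b black — skip
  j gray
    j→b: b black — skip
    j→a: a black — skip
    j→m: m black — skip
    j→i: i black — skip
    j→d: d black — skip
    k gray
      k→c: c black — skip
      k→l: l black — skip
    k black
  j black
  n gray
  n black
  g→e: e black — skip
  g→k: k black — skip
g black
Every edge goes to a white or black vertex — no back edge, so the graph is acyclic.

No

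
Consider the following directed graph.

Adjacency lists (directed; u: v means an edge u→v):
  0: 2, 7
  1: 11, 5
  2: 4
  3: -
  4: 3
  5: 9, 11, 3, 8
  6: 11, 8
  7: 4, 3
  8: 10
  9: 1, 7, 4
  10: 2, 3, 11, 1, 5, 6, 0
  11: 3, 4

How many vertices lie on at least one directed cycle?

A vertex is on a directed cycle iff it belongs to a strongly connected component of size ≥ 2 (or has a self-loop).
The vertices on cycles are {1, 5, 6, 8, 9, 10} — 6 in total.

6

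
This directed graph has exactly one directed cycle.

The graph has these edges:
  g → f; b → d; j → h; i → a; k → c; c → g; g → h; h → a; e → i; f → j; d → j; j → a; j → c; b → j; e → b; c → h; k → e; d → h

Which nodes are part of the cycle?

c, f, g, j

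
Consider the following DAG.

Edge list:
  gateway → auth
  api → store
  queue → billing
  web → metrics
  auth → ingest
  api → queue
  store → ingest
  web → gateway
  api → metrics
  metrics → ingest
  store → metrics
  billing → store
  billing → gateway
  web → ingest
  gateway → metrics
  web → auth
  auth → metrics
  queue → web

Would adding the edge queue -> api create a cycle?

Yes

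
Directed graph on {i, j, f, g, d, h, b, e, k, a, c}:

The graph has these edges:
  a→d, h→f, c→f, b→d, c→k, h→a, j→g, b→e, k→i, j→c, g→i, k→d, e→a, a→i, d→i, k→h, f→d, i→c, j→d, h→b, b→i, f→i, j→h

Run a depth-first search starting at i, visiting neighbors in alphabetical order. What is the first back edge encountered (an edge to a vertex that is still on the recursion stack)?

DFS from i (visiting neighbors in alphabetical order); mark gray on enter, black on exit:
i gray
  c gray
    f gray
      d gray
        d→i: i is gray → back edge
First back edge: d → i.

d->i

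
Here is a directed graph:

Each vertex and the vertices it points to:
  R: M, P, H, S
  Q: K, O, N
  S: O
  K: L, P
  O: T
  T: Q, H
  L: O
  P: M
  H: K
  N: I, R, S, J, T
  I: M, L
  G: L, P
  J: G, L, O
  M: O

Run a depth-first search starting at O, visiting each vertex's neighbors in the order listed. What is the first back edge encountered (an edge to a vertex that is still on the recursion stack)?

DFS from O (visiting each vertex's neighbors in the order listed); mark gray on enter, black on exit:
O gray
  T gray
    Q gray
      K gray
        L gray
          L→O: O is gray → back edge
First back edge: L → O.

L→O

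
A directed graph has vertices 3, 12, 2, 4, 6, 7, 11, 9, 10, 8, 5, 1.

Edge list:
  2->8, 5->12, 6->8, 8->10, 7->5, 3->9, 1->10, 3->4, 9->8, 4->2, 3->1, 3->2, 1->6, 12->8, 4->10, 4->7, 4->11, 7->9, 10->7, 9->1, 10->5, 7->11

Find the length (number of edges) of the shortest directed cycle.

4

For each vertex v, BFS finds the shortest path from v back to v.
The shortest such closed walk is 9 → 1 → 10 → 7 → 9, length 4.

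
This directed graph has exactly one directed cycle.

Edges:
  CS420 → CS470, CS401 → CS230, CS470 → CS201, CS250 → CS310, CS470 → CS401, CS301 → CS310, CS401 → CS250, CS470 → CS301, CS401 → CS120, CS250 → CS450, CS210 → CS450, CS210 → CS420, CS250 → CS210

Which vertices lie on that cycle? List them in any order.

CS210, CS250, CS401, CS420, CS470

DFS with gray/black marking from CS420:
CS420 gray
  CS470 gray
    CS301 gray
      CS310 gray
      CS310 black
    CS301 black
    CS201 gray
    CS201 black
    CS401 gray
      CS250 gray
        CS450 gray
        CS450 black
        CS250→CS310: CS310 black — skip
        CS210 gray
          CS210→CS450: CS450 black — skip
          CS210→CS420: CS420 is gray → back edge
Back edge closes the cycle CS420 → CS470 → CS401 → CS250 → CS210 → CS420; its vertices are {CS210, CS250, CS401, CS420, CS470}.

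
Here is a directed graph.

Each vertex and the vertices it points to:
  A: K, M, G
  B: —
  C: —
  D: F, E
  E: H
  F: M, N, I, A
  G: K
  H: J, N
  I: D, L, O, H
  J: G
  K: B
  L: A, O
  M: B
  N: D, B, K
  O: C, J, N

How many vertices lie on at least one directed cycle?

8

A vertex is on a directed cycle iff it belongs to a strongly connected component of size ≥ 2 (or has a self-loop).
The vertices on cycles are {D, E, F, H, I, L, N, O} — 8 in total.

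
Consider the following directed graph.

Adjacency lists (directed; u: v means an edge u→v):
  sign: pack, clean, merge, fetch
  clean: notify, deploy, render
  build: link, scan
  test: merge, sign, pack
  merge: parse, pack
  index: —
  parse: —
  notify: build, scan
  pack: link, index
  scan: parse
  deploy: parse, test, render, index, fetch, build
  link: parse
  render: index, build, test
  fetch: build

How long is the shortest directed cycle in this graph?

4

For each vertex v, BFS finds the shortest path from v back to v.
The shortest such closed walk is sign → clean → render → test → sign, length 4.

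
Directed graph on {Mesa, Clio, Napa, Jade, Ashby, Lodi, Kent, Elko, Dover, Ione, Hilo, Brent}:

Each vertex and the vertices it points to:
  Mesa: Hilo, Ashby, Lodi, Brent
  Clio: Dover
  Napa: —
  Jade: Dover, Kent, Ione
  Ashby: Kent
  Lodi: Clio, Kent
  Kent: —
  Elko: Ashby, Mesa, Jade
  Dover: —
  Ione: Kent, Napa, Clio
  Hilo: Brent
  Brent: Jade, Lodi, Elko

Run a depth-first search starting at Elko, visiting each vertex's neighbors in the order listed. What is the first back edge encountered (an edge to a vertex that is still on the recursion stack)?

Brent->Elko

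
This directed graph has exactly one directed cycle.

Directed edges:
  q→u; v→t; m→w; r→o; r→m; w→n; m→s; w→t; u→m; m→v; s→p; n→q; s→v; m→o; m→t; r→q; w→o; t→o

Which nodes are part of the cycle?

m, n, q, u, w

DFS with gray/black marking from q:
q gray
  u gray
    m gray
      v gray
        t gray
          o gray
          o black
        t black
      v black
      m→o: o black — skip
      m→t: t black — skip
      w gray
        w→o: o black — skip
        n gray
          n→q: q is gray → back edge
Back edge closes the cycle q → u → m → w → n → q; its vertices are {m, n, q, u, w}.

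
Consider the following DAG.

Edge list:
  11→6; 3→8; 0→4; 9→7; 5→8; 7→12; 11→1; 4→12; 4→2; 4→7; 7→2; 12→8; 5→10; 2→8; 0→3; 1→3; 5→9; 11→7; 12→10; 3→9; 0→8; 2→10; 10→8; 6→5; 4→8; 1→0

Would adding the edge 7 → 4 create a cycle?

Yes

Adding 7→4 creates a cycle iff 4 can already reach 7.
Path from 4: 4 → 7.
So 4 → … → 7 → 4 is a cycle.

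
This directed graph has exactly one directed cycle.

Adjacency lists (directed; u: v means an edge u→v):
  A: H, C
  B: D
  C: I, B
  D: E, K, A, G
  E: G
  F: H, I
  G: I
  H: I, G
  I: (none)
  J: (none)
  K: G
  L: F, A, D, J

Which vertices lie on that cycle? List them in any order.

A, B, C, D

DFS with gray/black marking from D:
D gray
  E gray
    G gray
      I gray
      I black
    G black
  E black
  K gray
    K→G: G black — skip
  K black
  A gray
    H gray
      H→I: I black — skip
      H→G: G black — skip
    H black
    C gray
      C→I: I black — skip
      B gray
        B→D: D is gray → back edge
Back edge closes the cycle D → A → C → B → D; its vertices are {A, B, C, D}.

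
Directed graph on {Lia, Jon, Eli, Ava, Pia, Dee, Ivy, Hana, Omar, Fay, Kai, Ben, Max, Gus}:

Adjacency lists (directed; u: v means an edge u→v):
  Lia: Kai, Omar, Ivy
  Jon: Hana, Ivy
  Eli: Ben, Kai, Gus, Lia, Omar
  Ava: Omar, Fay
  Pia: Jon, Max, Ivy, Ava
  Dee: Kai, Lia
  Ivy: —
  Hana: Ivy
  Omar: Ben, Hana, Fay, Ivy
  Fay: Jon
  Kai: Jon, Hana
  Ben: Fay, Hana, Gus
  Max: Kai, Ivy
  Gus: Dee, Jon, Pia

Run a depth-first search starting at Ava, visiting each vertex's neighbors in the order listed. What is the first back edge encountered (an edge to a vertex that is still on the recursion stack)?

Lia->Omar

DFS from Ava (visiting each vertex's neighbors in the order listed); mark gray on enter, black on exit:
Ava gray
  Omar gray
    Ben gray
      Fay gray
        Jon gray
          Hana gray
            Ivy gray
            Ivy black
          Hana black
          Jon→Ivy: Ivy black — skip
        Jon black
      Fay black
      Ben→Hana: Hana black — skip
      Gus gray
        Dee gray
          Kai gray
            Kai→Jon: Jon black — skip
            Kai→Hana: Hana black — skip
          Kai black
          Lia gray
            Lia→Kai: Kai black — skip
            Lia→Omar: Omar is gray → back edge
First back edge: Lia → Omar.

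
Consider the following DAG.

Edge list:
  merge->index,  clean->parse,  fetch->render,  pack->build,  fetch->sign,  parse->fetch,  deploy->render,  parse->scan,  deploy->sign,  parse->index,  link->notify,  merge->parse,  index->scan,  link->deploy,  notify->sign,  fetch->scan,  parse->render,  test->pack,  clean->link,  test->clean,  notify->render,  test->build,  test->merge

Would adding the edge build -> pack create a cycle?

Yes

Adding build→pack creates a cycle iff pack can already reach build.
Path from pack: pack → build.
So pack → … → build → pack is a cycle.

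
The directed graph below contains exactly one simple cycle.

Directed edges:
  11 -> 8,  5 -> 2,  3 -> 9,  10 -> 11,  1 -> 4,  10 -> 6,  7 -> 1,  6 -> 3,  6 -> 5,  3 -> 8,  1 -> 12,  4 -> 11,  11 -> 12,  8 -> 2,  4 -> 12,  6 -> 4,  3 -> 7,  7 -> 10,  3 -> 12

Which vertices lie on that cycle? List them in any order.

DFS with gray/black marking from 7:
7 gray
  10 gray
    6 gray
      5 gray
        2 gray
        2 black
      5 black
      4 gray
        11 gray
          8 gray
            8→2: 2 black — skip
          8 black
          12 gray
          12 black
        11 black
        4→12: 12 black — skip
      4 black
      3 gray
        3→7: 7 is gray → back edge
Back edge closes the cycle 7 → 10 → 6 → 3 → 7; its vertices are {3, 6, 7, 10}.

3, 6, 7, 10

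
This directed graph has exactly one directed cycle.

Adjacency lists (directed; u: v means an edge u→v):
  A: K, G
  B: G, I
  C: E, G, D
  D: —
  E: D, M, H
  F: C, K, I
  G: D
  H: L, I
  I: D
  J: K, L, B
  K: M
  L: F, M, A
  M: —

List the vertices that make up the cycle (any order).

DFS with gray/black marking from L:
L gray
  F gray
    C gray
      E gray
        D gray
        D black
        M gray
        M black
        H gray
          H→L: L is gray → back edge
Back edge closes the cycle L → F → C → E → H → L; its vertices are {C, E, F, H, L}.

C, E, F, H, L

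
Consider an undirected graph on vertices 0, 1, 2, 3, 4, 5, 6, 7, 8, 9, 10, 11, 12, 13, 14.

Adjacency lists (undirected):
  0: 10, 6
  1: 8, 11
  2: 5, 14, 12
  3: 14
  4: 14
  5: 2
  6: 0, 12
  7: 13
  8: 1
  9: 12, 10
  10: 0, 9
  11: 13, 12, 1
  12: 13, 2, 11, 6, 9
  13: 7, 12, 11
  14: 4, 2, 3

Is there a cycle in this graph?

DFS, tracking each vertex's parent; an edge to a visited non-parent vertex closes a cycle.
Start from 4:
visit 4 (parent –)
  visit 14 (parent 4)
    14–4: parent, skip
    visit 2 (parent 14)
      visit 5 (parent 2)
        5–2: parent, skip
      2–14: parent, skip
      visit 12 (parent 2)
        visit 13 (parent 12)
          visit 7 (parent 13)
            7–13: parent, skip
          13–12: parent, skip
          visit 11 (parent 13)
            11–13: parent, skip
            11–12: 12 visited and ≠ parent → cycle
Cycle: 12 – 13 – 11 – 12.

Yes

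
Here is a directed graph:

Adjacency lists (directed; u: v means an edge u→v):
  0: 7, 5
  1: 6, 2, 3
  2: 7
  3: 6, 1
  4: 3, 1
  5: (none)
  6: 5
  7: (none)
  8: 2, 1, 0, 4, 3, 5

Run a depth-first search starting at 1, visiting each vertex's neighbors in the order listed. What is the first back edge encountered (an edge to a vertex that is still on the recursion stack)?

DFS from 1 (visiting each vertex's neighbors in the order listed); mark gray on enter, black on exit:
1 gray
  6 gray
    5 gray
    5 black
  6 black
  2 gray
    7 gray
    7 black
  2 black
  3 gray
    3→6: 6 black — skip
    3→1: 1 is gray → back edge
First back edge: 3 → 1.

3→1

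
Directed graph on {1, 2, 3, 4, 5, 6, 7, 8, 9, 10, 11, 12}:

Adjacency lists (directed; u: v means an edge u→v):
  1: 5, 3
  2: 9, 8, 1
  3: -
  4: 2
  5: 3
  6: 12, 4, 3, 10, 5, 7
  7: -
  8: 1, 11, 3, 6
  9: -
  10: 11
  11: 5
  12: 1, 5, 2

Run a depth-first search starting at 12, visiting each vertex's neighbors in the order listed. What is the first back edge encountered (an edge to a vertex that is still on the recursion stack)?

DFS from 12 (visiting each vertex's neighbors in the order listed); mark gray on enter, black on exit:
12 gray
  1 gray
    5 gray
      3 gray
      3 black
    5 black
    1→3: 3 black — skip
  1 black
  12→5: 5 black — skip
  2 gray
    9 gray
    9 black
    8 gray
      8→1: 1 black — skip
      11 gray
        11→5: 5 black — skip
      11 black
      8→3: 3 black — skip
      6 gray
        6→12: 12 is gray → back edge
First back edge: 6 → 12.

6->12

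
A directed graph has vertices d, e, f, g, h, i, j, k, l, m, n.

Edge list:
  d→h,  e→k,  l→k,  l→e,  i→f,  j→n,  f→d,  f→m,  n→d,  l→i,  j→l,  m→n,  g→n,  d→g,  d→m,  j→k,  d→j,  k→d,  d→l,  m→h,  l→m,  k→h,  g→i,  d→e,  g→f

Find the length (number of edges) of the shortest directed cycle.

For each vertex v, BFS finds the shortest path from v back to v.
The shortest such closed walk is d → e → k → d, length 3.

3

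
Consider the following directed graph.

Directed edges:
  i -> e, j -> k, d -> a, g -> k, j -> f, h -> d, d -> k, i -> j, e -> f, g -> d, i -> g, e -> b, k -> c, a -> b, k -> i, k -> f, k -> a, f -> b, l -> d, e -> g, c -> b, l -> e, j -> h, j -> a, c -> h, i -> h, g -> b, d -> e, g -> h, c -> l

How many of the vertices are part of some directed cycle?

9

A vertex is on a directed cycle iff it belongs to a strongly connected component of size ≥ 2 (or has a self-loop).
The vertices on cycles are {c, d, e, g, h, i, j, k, l} — 9 in total.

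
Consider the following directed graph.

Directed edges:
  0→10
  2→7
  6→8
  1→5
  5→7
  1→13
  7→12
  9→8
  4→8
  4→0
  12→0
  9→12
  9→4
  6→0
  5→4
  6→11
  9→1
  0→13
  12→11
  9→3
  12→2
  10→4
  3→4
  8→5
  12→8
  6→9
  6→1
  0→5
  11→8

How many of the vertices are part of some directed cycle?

9

A vertex is on a directed cycle iff it belongs to a strongly connected component of size ≥ 2 (or has a self-loop).
The vertices on cycles are {0, 2, 4, 5, 7, 8, 10, 11, 12} — 9 in total.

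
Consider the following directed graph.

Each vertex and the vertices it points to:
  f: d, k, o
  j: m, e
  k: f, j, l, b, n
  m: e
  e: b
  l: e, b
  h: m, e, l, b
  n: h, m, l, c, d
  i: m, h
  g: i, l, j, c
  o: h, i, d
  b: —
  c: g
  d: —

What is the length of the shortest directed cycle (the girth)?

2

For each vertex v, BFS finds the shortest path from v back to v.
The shortest such closed walk is k → f → k, length 2.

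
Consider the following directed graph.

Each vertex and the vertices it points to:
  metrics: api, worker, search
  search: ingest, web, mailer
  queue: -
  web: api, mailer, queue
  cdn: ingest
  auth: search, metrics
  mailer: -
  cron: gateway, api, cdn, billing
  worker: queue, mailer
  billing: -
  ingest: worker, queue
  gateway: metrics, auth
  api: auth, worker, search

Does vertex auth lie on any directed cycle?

Yes

auth is on a cycle iff auth can reach itself via ≥1 edge.
auth → metrics → api → auth — yes.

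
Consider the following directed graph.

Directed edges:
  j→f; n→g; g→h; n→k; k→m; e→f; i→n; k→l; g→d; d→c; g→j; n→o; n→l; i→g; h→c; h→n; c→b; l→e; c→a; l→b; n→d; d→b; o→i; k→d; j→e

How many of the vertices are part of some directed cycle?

5

A vertex is on a directed cycle iff it belongs to a strongly connected component of size ≥ 2 (or has a self-loop).
The vertices on cycles are {g, h, i, n, o} — 5 in total.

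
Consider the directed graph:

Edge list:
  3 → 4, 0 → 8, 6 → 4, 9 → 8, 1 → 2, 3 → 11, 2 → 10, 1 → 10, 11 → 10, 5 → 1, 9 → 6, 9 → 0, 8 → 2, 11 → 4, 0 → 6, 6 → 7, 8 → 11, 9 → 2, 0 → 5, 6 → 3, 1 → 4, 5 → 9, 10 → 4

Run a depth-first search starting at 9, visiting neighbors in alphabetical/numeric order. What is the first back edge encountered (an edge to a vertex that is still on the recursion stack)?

DFS from 9 (visiting neighbors in alphabetical/numeric order); mark gray on enter, black on exit:
9 gray
  0 gray
    5 gray
      1 gray
        2 gray
          10 gray
            4 gray
            4 black
          10 black
        2 black
        1→4: 4 black — skip
        1→10: 10 black — skip
      1 black
      5→9: 9 is gray → back edge
First back edge: 5 → 9.

5->9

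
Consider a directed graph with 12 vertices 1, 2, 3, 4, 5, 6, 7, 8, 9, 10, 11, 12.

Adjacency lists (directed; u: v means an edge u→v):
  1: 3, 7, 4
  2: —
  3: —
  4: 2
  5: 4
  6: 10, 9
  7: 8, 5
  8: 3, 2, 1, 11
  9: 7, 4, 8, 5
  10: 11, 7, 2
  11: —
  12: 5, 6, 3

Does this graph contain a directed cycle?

DFS with white/gray/black marking, starting from 3:
3 gray
3 black
1 gray
  1→3: 3 black — skip
  7 gray
    8 gray
      8→3: 3 black — skip
      2 gray
      2 black
      8→1: 1 is gray → back edge
Back edge found, so a cycle exists: 1 → 7 → 8 → 1.

Yes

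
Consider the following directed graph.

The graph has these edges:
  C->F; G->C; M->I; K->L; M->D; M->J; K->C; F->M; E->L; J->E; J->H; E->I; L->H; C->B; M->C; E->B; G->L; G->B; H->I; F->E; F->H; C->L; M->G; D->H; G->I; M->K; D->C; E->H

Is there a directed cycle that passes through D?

D is on a cycle iff D can reach itself via ≥1 edge.
D → C → F → M → D — yes.

Yes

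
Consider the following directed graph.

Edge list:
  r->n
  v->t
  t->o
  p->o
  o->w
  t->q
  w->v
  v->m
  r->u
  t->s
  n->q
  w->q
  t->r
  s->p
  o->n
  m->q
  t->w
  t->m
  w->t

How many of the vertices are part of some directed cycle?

A vertex is on a directed cycle iff it belongs to a strongly connected component of size ≥ 2 (or has a self-loop).
The vertices on cycles are {o, p, s, t, v, w} — 6 in total.

6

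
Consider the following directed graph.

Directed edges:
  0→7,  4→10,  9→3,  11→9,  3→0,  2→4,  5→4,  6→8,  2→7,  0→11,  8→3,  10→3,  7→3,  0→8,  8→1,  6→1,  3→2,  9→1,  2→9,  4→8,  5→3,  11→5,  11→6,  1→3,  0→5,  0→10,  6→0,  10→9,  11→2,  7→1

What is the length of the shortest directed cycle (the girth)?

For each vertex v, BFS finds the shortest path from v back to v.
The shortest such closed walk is 0 → 10 → 3 → 0, length 3.

3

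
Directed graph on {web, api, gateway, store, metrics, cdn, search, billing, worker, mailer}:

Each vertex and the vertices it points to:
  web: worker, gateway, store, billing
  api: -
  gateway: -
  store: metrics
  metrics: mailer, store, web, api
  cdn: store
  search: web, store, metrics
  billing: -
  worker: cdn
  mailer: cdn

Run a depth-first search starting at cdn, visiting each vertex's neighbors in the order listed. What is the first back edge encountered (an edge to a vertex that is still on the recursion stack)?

DFS from cdn (visiting each vertex's neighbors in the order listed); mark gray on enter, black on exit:
cdn gray
  store gray
    metrics gray
      mailer gray
        mailer→cdn: cdn is gray → back edge
First back edge: mailer → cdn.

mailer->cdn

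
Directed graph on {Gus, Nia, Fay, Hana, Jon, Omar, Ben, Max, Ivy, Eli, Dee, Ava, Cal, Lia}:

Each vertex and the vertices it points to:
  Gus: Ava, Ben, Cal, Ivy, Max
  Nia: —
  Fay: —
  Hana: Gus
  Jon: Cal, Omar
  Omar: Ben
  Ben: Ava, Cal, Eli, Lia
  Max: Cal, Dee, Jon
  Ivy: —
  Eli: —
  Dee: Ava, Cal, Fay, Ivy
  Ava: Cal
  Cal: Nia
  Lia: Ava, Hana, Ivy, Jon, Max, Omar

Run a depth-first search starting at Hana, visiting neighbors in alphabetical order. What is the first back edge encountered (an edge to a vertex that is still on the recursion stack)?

Lia->Hana

DFS from Hana (visiting neighbors in alphabetical order); mark gray on enter, black on exit:
Hana gray
  Gus gray
    Ava gray
      Cal gray
        Nia gray
        Nia black
      Cal black
    Ava black
    Ben gray
      Ben→Ava: Ava black — skip
      Ben→Cal: Cal black — skip
      Eli gray
      Eli black
      Lia gray
        Lia→Ava: Ava black — skip
        Lia→Hana: Hana is gray → back edge
First back edge: Lia → Hana.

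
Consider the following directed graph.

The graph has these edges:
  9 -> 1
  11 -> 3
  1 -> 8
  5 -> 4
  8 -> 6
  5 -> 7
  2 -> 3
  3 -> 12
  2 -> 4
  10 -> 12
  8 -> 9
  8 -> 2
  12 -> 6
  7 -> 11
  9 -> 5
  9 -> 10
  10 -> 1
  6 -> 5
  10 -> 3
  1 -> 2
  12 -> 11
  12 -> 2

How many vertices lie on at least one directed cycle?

11

A vertex is on a directed cycle iff it belongs to a strongly connected component of size ≥ 2 (or has a self-loop).
The vertices on cycles are {1, 2, 3, 5, 6, 7, 8, 9, 10, 11, 12} — 11 in total.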